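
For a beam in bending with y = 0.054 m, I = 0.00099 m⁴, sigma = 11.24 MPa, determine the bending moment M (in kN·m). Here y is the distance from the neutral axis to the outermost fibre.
Model: a beam in bending, so sigma = (M·y) / I.
Solve for M: M = (sigma·I) / y.
Convert to SI units:
  sigma = 11.24 MPa = 1.124 × 10⁷ Pa
Substitute:
  M = ((1.124 × 10⁷) × 0.00099) / 0.054
  M = 206100 N·m
Convert: M = 206100 N·m = 206.1 kN·m
Final answer: M = 206.1 kN·m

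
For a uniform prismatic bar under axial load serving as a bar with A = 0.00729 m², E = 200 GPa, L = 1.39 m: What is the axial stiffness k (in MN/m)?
Model: a uniform prismatic bar under axial load, so k = (A·E) / L.
Convert to SI units:
  E = 200 GPa = 2 × 10¹¹ Pa
Substitute:
  k = (0.00729 × (2 × 10¹¹)) / 1.39
  k = 1.049 × 10⁹ N/m
Convert: k = 1.049 × 10⁹ N/m = 1049 MN/m
Final answer: k = 1049 MN/m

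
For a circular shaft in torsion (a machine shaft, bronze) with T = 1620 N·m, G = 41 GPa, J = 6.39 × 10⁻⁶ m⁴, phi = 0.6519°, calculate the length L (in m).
Model: a circular shaft in torsion, so phi = (T·L) / (G·J).
Solve for L: L = (phi·G·J) / T.
Convert to SI units:
  G = 41 GPa = 4.1 × 10¹⁰ Pa
  phi = 0.6519° = 0.01138 rad
Substitute:
  L = (0.01138 × (4.1 × 10¹⁰) × (6.39 × 10⁻⁶)) / 1620
  L = 1.84 m
Final answer: L = 1.84 m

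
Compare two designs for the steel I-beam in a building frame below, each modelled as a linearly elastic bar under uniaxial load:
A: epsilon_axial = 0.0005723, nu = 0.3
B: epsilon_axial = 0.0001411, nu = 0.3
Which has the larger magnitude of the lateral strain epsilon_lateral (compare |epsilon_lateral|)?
Model: a linearly elastic bar under uniaxial load, so epsilon_lateral = -nu·epsilon_axial (SI units).
  A: epsilon_lateral = -(0.3 × 0.0005723) = -0.0001717
  B: epsilon_lateral = -(0.3 × 0.0001411) = -4.233 × 10⁻⁵
|epsilon_lateral|: A = 0.0001717, B = 4.233 × 10⁻⁵, so A is larger in magnitude.
Final answer: A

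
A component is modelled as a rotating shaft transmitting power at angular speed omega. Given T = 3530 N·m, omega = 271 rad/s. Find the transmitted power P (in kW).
Model: a rotating shaft transmitting power at angular speed omega, so P = T·omega.
Substitute:
  P = 3530 × 271
  P = 956600 W
Convert: P = 956600 W = 956.6 kW
Final answer: P = 956.6 kW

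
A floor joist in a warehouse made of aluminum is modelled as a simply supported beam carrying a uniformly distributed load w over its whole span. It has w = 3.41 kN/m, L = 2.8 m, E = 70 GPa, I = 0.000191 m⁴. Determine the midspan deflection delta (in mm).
Model: a simply supported beam carrying a uniformly distributed load w over its whole span, so delta = (5·w·L^4) / (384·E·I).
Convert to SI units:
  w = 3.41 kN/m = 3410 N/m
  E = 70 GPa = 7 × 10¹⁰ Pa
Substitute:
  delta = (5 × 3410 × 2.8^4) / (384 × (7 × 10¹⁰) × 0.000191)
  delta = 0.0002041 m
Convert: delta = 0.0002041 m = 0.2041 mm
Final answer: delta = 0.2041 mm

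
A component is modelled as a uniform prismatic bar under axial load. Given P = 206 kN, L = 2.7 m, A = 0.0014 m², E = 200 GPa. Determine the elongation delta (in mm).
Model: a uniform prismatic bar under axial load, so delta = (P·L) / (A·E).
Convert to SI units:
  P = 206 kN = 206000 N
  E = 200 GPa = 2 × 10¹¹ Pa
Substitute:
  delta = (206000 × 2.7) / (0.0014 × (2 × 10¹¹))
  delta = 0.001986 m
Convert: delta = 0.001986 m = 1.986 mm
Final answer: delta = 1.986 mm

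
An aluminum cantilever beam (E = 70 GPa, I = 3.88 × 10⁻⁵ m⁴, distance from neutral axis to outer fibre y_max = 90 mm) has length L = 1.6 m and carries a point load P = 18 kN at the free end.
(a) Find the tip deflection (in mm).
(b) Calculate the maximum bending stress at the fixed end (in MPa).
(a) Tip deflection of a cantilever with an end point load: δ = P·L^3 / (3·E·I). Convert P = 18 kN = 18000 N, E = 70 GPa = 7 × 10¹⁰ Pa.
  δ = (18000 × 1.6^3) / (3 × (7 × 10¹⁰) × (3.88 × 10⁻⁵)) = 0.009049 m = 9.049 mm
(b) Maximum bending moment at the fixed end: M = P·L = 18000 × 1.6 = 28800 N·m. Convert y_max = 90 mm = 0.09 m.
  σ = M·y_max / I = (28800 × 0.09) / (3.88 × 10⁻⁵) = 6.68 × 10⁷ Pa = 66.8 MPa
Final answer: (a) δ = 9.049 mm, (b) σ = 66.8 MPa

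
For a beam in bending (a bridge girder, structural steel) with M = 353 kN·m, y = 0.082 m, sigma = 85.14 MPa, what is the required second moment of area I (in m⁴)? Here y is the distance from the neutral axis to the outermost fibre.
Model: a beam in bending, so sigma = (M·y) / I.
Solve for I: I = (M·y) / sigma.
Convert to SI units:
  M = 353 kN·m = 353000 N·m
  sigma = 85.14 MPa = 8.514 × 10⁷ Pa
Substitute:
  I = (353000 × 0.082) / (8.514 × 10⁷)
  I = 0.00034 m⁴
Final answer: I = 0.00034 m⁴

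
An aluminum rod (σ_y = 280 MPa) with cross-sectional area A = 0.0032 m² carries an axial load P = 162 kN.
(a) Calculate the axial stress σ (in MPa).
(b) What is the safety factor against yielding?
(a) Axial stress σ = P/A. Convert P = 162 kN = 162000 N.
  σ = 162000 / 0.0032 = 5.062 × 10⁷ Pa = 50.62 MPa
(b) Safety factor SF = σ_y/σ = 280 / 50.62 = 5.531
Final answer: (a) σ = 50.62 MPa, (b) SF = 5.531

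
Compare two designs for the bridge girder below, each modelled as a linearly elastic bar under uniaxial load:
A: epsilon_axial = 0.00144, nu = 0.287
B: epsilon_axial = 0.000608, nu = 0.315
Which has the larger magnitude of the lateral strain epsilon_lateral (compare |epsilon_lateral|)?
Model: a linearly elastic bar under uniaxial load, so epsilon_lateral = -nu·epsilon_axial (SI units).
  A: epsilon_lateral = -(0.287 × 0.00144) = -0.0004133
  B: epsilon_lateral = -(0.315 × 0.000608) = -0.0001915
|epsilon_lateral|: A = 0.0004133, B = 0.0001915, so A is larger in magnitude.
Final answer: A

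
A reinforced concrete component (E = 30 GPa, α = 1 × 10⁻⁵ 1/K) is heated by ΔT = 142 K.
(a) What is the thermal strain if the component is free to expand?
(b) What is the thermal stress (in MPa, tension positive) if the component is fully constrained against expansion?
(a) Free thermal strain ε_th = α·ΔT = (1 × 10⁻⁵) × 142 = 0.00142
(b) Fully constrained, the expansion is suppressed, so σ = -E·α·ΔT. Convert E = 30 GPa = 3 × 10¹⁰ Pa.
  σ = -(3 × 10¹⁰) × (1 × 10⁻⁵) × 142 = -4.26 × 10⁷ Pa = -42.6 MPa (compressive)
Final answer: (a) ε_th = 0.00142, (b) σ = -42.6 MPa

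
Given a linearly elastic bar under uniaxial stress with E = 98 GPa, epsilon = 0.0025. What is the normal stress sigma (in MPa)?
Model: a linearly elastic bar under uniaxial stress, so sigma = E·epsilon.
Convert to SI units:
  E = 98 GPa = 9.8 × 10¹⁰ Pa
Substitute:
  sigma = (9.8 × 10¹⁰) × 0.0025
  sigma = 2.45 × 10⁸ Pa
Convert: sigma = 2.45 × 10⁸ Pa = 245 MPa
Final answer: sigma = 245 MPa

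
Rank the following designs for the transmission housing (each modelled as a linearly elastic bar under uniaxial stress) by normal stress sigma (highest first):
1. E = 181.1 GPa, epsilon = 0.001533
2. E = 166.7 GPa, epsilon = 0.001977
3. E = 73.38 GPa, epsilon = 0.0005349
Model: a linearly elastic bar under uniaxial stress, so sigma = E·epsilon (SI units).
  Case 1: sigma = (1.811 × 10¹¹) × 0.001533 = 2.776 × 10⁸ Pa = 277.6 MPa
  Case 2: sigma = (1.667 × 10¹¹) × 0.001977 = 3.296 × 10⁸ Pa = 329.6 MPa
  Case 3: sigma = (7.338 × 10¹⁰) × 0.0005349 = 3.925 × 10⁷ Pa = 39.25 MPa
Ordering: 329.6 MPa (case 2) > 277.6 MPa (case 1) > 39.25 MPa (case 3)
Final answer: 2, 1, 3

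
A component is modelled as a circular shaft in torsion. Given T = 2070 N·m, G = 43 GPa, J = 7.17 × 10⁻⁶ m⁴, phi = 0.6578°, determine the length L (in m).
Model: a circular shaft in torsion, so phi = (T·L) / (G·J).
Solve for L: L = (phi·G·J) / T.
Convert to SI units:
  G = 43 GPa = 4.3 × 10¹⁰ Pa
  phi = 0.6578° = 0.01148 rad
Substitute:
  L = (0.01148 × (4.3 × 10¹⁰) × (7.17 × 10⁻⁶)) / 2070
  L = 1.71 m
Final answer: L = 1.71 m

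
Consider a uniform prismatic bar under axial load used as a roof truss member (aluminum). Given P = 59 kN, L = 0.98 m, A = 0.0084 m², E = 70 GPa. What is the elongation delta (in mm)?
Model: a uniform prismatic bar under axial load, so delta = (P·L) / (A·E).
Convert to SI units:
  P = 59 kN = 59000 N
  E = 70 GPa = 7 × 10¹⁰ Pa
Substitute:
  delta = (59000 × 0.98) / (0.0084 × (7 × 10¹⁰))
  delta = 9.833 × 10⁻⁵ m
Convert: delta = 9.833 × 10⁻⁵ m = 0.09833 mm
Final answer: delta = 0.09833 mm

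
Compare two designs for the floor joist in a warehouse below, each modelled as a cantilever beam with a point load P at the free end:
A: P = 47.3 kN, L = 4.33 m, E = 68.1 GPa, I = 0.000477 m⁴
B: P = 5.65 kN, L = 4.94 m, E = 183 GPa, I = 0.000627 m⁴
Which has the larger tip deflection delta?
Model: a cantilever beam with a point load P at the free end, so delta = (P·L^3) / (3·E·I) (SI units).
  A: delta = (47300 × 4.33^3) / (3 × (6.81 × 10¹⁰) × 0.000477) = 0.0394 m = 39.4 mm
  B: delta = (5650 × 4.94^3) / (3 × (1.83 × 10¹¹) × 0.000627) = 0.001979 m = 1.979 mm
39.4 mm > 1.979 mm, so A is larger.
Final answer: A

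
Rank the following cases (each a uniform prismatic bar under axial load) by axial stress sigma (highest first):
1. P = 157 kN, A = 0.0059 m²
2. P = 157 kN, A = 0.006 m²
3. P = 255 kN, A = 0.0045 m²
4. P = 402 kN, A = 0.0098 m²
Model: a uniform prismatic bar under axial load, so sigma = P / A (SI units).
  Case 1: sigma = 157000 / 0.0059 = 2.661 × 10⁷ Pa = 26.61 MPa
  Case 2: sigma = 157000 / 0.006 = 2.617 × 10⁷ Pa = 26.17 MPa
  Case 3: sigma = 255000 / 0.0045 = 5.667 × 10⁷ Pa = 56.67 MPa
  Case 4: sigma = 402000 / 0.0098 = 4.102 × 10⁷ Pa = 41.02 MPa
Ordering: 56.67 MPa (case 3) > 41.02 MPa (case 4) > 26.61 MPa (case 1) > 26.17 MPa (case 2)
Final answer: 3, 4, 1, 2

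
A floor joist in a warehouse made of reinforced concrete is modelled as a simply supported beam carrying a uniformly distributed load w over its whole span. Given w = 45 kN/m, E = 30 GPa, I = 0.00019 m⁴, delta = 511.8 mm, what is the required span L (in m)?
Model: a simply supported beam carrying a uniformly distributed load w over its whole span, so delta = (5·w·L^4) / (384·E·I).
Solve for L: L = ((384·delta·E·I) / (5·w))^(1/4).
Convert to SI units:
  w = 45 kN/m = 45000 N/m
  E = 30 GPa = 3 × 10¹⁰ Pa
  delta = 511.8 mm = 0.5118 m
Substitute:
  L = ((384 × 0.5118 × (3 × 10¹⁰) × 0.00019) / (5 × 45000))^(1/4)
  L = 8.4 m
Final answer: L = 8.4 m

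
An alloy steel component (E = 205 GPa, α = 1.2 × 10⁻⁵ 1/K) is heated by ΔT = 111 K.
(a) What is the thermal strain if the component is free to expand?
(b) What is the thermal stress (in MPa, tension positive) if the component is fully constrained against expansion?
(a) Free thermal strain ε_th = α·ΔT = (1.2 × 10⁻⁵) × 111 = 0.001332
(b) Fully constrained, the expansion is suppressed, so σ = -E·α·ΔT. Convert E = 205 GPa = 2.05 × 10¹¹ Pa.
  σ = -(2.05 × 10¹¹) × (1.2 × 10⁻⁵) × 111 = -2.731 × 10⁸ Pa = -273.1 MPa (compressive)
Final answer: (a) ε_th = 0.001332, (b) σ = -273.1 MPa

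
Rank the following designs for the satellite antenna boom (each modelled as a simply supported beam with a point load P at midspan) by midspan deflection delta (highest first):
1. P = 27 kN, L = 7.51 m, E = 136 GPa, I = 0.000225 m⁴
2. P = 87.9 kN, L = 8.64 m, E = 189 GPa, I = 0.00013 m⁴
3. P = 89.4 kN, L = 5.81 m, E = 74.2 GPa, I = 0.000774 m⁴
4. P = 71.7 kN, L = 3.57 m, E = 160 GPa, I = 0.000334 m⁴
Model: a simply supported beam with a point load P at midspan, so delta = (P·L^3) / (48·E·I) (SI units).
  Case 1: delta = (27000 × 7.51^3) / (48 × (1.36 × 10¹¹) × 0.000225) = 0.007786 m = 7.786 mm
  Case 2: delta = (87900 × 8.64^3) / (48 × (1.89 × 10¹¹) × 0.00013) = 0.04807 m = 48.07 mm
  Case 3: delta = (89400 × 5.81^3) / (48 × (7.42 × 10¹⁰) × 0.000774) = 0.00636 m = 6.36 mm
  Case 4: delta = (71700 × 3.57^3) / (48 × (1.6 × 10¹¹) × 0.000334) = 0.001272 m = 1.272 mm
Ordering: 48.07 mm (case 2) > 7.786 mm (case 1) > 6.36 mm (case 3) > 1.272 mm (case 4)
Final answer: 2, 1, 3, 4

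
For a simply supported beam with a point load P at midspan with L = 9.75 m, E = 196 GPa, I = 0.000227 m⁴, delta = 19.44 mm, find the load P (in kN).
Model: a simply supported beam with a point load P at midspan, so delta = (P·L^3) / (48·E·I).
Solve for P: P = (48·delta·E·I) / L^3.
Convert to SI units:
  E = 196 GPa = 1.96 × 10¹¹ Pa
  delta = 19.44 mm = 0.01944 m
Substitute:
  P = (48 × 0.01944 × (1.96 × 10¹¹) × 0.000227) / 9.75^3
  P = 44790 N
Convert: P = 44790 N = 44.79 kN
Final answer: P = 44.79 kN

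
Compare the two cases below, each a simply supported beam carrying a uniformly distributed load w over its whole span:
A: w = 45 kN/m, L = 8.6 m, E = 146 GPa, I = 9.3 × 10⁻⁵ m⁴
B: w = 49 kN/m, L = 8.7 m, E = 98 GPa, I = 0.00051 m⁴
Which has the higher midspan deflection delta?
Model: a simply supported beam carrying a uniformly distributed load w over its whole span, so delta = (5·w·L^4) / (384·E·I) (SI units).
  A: delta = (5 × 45000 × 8.6^4) / (384 × (1.46 × 10¹¹) × (9.3 × 10⁻⁵)) = 0.2361 m = 236.1 mm
  B: delta = (5 × 49000 × 8.7^4) / (384 × (9.8 × 10¹⁰) × 0.00051) = 0.07313 m = 73.13 mm
236.1 mm > 73.13 mm, so A is larger.
Final answer: A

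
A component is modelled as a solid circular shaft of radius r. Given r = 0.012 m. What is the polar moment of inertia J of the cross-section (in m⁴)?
Model: a solid circular shaft of radius r, so J = (π·r^4) / 2.
Substitute:
  J = (π × 0.012^4) / 2
  J = 3.257 × 10⁻⁸ m⁴
Final answer: J = 3.257 × 10⁻⁸ m⁴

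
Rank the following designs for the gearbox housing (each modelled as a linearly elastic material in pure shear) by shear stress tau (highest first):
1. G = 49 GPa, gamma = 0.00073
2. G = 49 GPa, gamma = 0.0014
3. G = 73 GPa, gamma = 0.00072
Model: a linearly elastic material in pure shear, so tau = G·gamma (SI units).
  Case 1: tau = (4.9 × 10¹⁰) × 0.00073 = 3.577 × 10⁷ Pa = 35.77 MPa
  Case 2: tau = (4.9 × 10¹⁰) × 0.0014 = 6.86 × 10⁷ Pa = 68.6 MPa
  Case 3: tau = (7.3 × 10¹⁰) × 0.00072 = 5.256 × 10⁷ Pa = 52.56 MPa
Ordering: 68.6 MPa (case 2) > 52.56 MPa (case 3) > 35.77 MPa (case 1)
Final answer: 2, 3, 1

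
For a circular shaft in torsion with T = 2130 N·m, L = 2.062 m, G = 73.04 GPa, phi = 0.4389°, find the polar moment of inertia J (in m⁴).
Model: a circular shaft in torsion, so phi = (T·L) / (G·J).
Solve for J: J = (T·L) / (phi·G).
Convert to SI units:
  G = 73.04 GPa = 7.304 × 10¹⁰ Pa
  phi = 0.4389° = 0.00766 rad
Substitute:
  J = (2130 × 2.062) / (0.00766 × (7.304 × 10¹⁰))
  J = 7.85 × 10⁻⁶ m⁴
Final answer: J = 7.85 × 10⁻⁶ m⁴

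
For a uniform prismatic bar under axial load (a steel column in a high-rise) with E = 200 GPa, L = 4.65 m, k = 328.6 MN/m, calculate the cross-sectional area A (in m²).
Model: a uniform prismatic bar under axial load, so k = (A·E) / L.
Solve for A: A = (k·L) / E.
Convert to SI units:
  E = 200 GPa = 2 × 10¹¹ Pa
  k = 328.6 MN/m = 3.286 × 10⁸ N/m
Substitute:
  A = ((3.286 × 10⁸) × 4.65) / (2 × 10¹¹)
  A = 0.00764 m²
Final answer: A = 0.00764 m²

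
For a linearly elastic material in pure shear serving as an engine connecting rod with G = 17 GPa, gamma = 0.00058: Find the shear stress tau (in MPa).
Model: a linearly elastic material in pure shear, so tau = G·gamma.
Convert to SI units:
  G = 17 GPa = 1.7 × 10¹⁰ Pa
Substitute:
  tau = (1.7 × 10¹⁰) × 0.00058
  tau = 9.86 × 10⁶ Pa
Convert: tau = 9.86 × 10⁶ Pa = 9.86 MPa
Final answer: tau = 9.86 MPa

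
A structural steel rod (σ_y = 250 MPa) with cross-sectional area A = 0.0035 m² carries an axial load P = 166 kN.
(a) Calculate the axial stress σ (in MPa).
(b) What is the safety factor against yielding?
(a) Axial stress σ = P/A. Convert P = 166 kN = 166000 N.
  σ = 166000 / 0.0035 = 4.743 × 10⁷ Pa = 47.43 MPa
(b) Safety factor SF = σ_y/σ = 250 / 47.43 = 5.271
Final answer: (a) σ = 47.43 MPa, (b) SF = 5.271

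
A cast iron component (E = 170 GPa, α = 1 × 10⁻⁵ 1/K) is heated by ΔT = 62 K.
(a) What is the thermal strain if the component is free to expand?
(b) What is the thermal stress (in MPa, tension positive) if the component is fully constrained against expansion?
(a) Free thermal strain ε_th = α·ΔT = (1 × 10⁻⁵) × 62 = 0.00062
(b) Fully constrained, the expansion is suppressed, so σ = -E·α·ΔT. Convert E = 170 GPa = 1.7 × 10¹¹ Pa.
  σ = -(1.7 × 10¹¹) × (1 × 10⁻⁵) × 62 = -1.054 × 10⁸ Pa = -105.4 MPa (compressive)
Final answer: (a) ε_th = 0.00062, (b) σ = -105.4 MPa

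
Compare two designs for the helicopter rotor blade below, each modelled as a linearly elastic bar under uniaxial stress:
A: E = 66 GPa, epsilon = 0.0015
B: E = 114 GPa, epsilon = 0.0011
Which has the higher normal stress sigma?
Model: a linearly elastic bar under uniaxial stress, so sigma = E·epsilon (SI units).
  A: sigma = (6.6 × 10¹⁰) × 0.0015 = 9.9 × 10⁷ Pa = 99 MPa
  B: sigma = (1.14 × 10¹¹) × 0.0011 = 1.254 × 10⁸ Pa = 125.4 MPa
125.4 MPa > 99 MPa, so B is larger.
Final answer: B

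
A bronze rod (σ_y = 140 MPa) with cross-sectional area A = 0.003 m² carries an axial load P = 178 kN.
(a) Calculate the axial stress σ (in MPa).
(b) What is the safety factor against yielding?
(a) Axial stress σ = P/A. Convert P = 178 kN = 178000 N.
  σ = 178000 / 0.003 = 5.933 × 10⁷ Pa = 59.33 MPa
(b) Safety factor SF = σ_y/σ = 140 / 59.33 = 2.36
Final answer: (a) σ = 59.33 MPa, (b) SF = 2.36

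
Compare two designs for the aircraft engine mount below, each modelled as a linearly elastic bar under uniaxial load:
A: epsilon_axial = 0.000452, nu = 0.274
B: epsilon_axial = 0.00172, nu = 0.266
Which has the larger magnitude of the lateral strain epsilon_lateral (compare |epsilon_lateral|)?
Model: a linearly elastic bar under uniaxial load, so epsilon_lateral = -nu·epsilon_axial (SI units).
  A: epsilon_lateral = -(0.274 × 0.000452) = -0.0001238
  B: epsilon_lateral = -(0.266 × 0.00172) = -0.0004575
|epsilon_lateral|: A = 0.0001238, B = 0.0004575, so B is larger in magnitude.
Final answer: B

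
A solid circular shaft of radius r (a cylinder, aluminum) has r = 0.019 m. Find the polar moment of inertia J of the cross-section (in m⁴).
Model: a solid circular shaft of radius r, so J = (π·r^4) / 2.
Substitute:
  J = (π × 0.019^4) / 2
  J = 2.047 × 10⁻⁷ m⁴
Final answer: J = 2.047 × 10⁻⁷ m⁴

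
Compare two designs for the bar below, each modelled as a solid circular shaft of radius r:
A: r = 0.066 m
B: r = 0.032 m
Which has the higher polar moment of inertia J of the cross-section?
Model: a solid circular shaft of radius r, so J = (π·r^4) / 2 (SI units).
  A: J = (π × 0.066^4) / 2 = 2.981 × 10⁻⁵ m⁴
  B: J = (π × 0.032^4) / 2 = 1.647 × 10⁻⁶ m⁴
2.981 × 10⁻⁵ m⁴ > 1.647 × 10⁻⁶ m⁴, so A is larger.
Final answer: A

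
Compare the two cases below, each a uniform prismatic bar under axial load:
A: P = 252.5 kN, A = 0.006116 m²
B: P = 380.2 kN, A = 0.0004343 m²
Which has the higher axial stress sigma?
Model: a uniform prismatic bar under axial load, so sigma = P / A (SI units).
  A: sigma = 252500 / 0.006116 = 4.129 × 10⁷ Pa = 41.29 MPa
  B: sigma = 380200 / 0.0004343 = 8.754 × 10⁸ Pa = 875.4 MPa
875.4 MPa > 41.29 MPa, so B is larger.
Final answer: B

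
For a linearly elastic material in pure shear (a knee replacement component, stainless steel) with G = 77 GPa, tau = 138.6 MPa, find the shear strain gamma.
Model: a linearly elastic material in pure shear, so tau = G·gamma.
Solve for gamma: gamma = tau / G.
Convert to SI units:
  G = 77 GPa = 7.7 × 10¹⁰ Pa
  tau = 138.6 MPa = 1.386 × 10⁸ Pa
Substitute:
  gamma = (1.386 × 10⁸) / (7.7 × 10¹⁰)
  gamma = 0.0018
Final answer: gamma = 0.0018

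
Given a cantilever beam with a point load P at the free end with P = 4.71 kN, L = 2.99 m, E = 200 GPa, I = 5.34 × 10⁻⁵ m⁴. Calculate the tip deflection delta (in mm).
Model: a cantilever beam with a point load P at the free end, so delta = (P·L^3) / (3·E·I).
Convert to SI units:
  P = 4.71 kN = 4710 N
  E = 200 GPa = 2 × 10¹¹ Pa
Substitute:
  delta = (4710 × 2.99^3) / (3 × (2 × 10¹¹) × (5.34 × 10⁻⁵))
  delta = 0.00393 m
Convert: delta = 0.00393 m = 3.93 mm
Final answer: delta = 3.93 mm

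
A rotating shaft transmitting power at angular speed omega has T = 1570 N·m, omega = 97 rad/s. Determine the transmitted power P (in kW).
Model: a rotating shaft transmitting power at angular speed omega, so P = T·omega.
Substitute:
  P = 1570 × 97
  P = 152300 W
Convert: P = 152300 W = 152.3 kW
Final answer: P = 152.3 kW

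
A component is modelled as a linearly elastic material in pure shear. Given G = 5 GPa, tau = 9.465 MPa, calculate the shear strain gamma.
Model: a linearly elastic material in pure shear, so tau = G·gamma.
Solve for gamma: gamma = tau / G.
Convert to SI units:
  G = 5 GPa = 5 × 10⁹ Pa
  tau = 9.465 MPa = 9.465 × 10⁶ Pa
Substitute:
  gamma = (9.465 × 10⁶) / (5 × 10⁹)
  gamma = 0.001893
Final answer: gamma = 0.001893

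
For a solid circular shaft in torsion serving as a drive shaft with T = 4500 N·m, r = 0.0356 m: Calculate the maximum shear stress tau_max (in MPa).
Model: a solid circular shaft in torsion, so tau_max = (2·T) / (π·r^3).
Substitute:
  tau_max = (2 × 4500) / (π × 0.0356^3)
  tau_max = 6.35 × 10⁷ Pa
Convert: tau_max = 6.35 × 10⁷ Pa = 63.5 MPa
Final answer: tau_max = 63.5 MPa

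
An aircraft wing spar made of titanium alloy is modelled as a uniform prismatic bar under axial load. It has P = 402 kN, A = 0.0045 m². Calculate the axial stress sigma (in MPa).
Model: a uniform prismatic bar under axial load, so sigma = P / A.
Convert to SI units:
  P = 402 kN = 402000 N
Substitute:
  sigma = 402000 / 0.0045
  sigma = 8.933 × 10⁷ Pa
Convert: sigma = 8.933 × 10⁷ Pa = 89.33 MPa
Final answer: sigma = 89.33 MPa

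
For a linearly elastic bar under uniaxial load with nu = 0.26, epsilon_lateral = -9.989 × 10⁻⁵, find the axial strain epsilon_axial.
Model: a linearly elastic bar under uniaxial load, so epsilon_lateral = -nu·epsilon_axial.
Solve for epsilon_axial: epsilon_axial = -epsilon_lateral / nu.
Substitute:
  epsilon_axial = -(-9.989 × 10⁻⁵) / 0.26
  epsilon_axial = 0.0003842
Final answer: epsilon_axial = 0.0003842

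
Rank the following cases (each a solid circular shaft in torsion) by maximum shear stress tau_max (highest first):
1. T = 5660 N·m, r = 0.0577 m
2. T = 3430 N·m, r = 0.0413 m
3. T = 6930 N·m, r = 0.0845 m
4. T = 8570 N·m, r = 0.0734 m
Model: a solid circular shaft in torsion, so tau_max = (2·T) / (π·r^3) (SI units).
  Case 1: tau_max = (2 × 5660) / (π × 0.0577^3) = 1.876 × 10⁷ Pa = 18.76 MPa
  Case 2: tau_max = (2 × 3430) / (π × 0.0413^3) = 3.1 × 10⁷ Pa = 31 MPa
  Case 3: tau_max = (2 × 6930) / (π × 0.0845^3) = 7.312 × 10⁶ Pa = 7.312 MPa
  Case 4: tau_max = (2 × 8570) / (π × 0.0734^3) = 1.38 × 10⁷ Pa = 13.8 MPa
Ordering: 31 MPa (case 2) > 18.76 MPa (case 1) > 13.8 MPa (case 4) > 7.312 MPa (case 3)
Final answer: 2, 1, 4, 3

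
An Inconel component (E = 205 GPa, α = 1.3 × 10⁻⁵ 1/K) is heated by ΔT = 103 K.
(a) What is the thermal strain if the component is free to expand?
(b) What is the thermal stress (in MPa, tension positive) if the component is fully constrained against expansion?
(a) Free thermal strain ε_th = α·ΔT = (1.3 × 10⁻⁵) × 103 = 0.001339
(b) Fully constrained, the expansion is suppressed, so σ = -E·α·ΔT. Convert E = 205 GPa = 2.05 × 10¹¹ Pa.
  σ = -(2.05 × 10¹¹) × (1.3 × 10⁻⁵) × 103 = -2.745 × 10⁸ Pa = -274.5 MPa (compressive)
Final answer: (a) ε_th = 0.001339, (b) σ = -274.5 MPa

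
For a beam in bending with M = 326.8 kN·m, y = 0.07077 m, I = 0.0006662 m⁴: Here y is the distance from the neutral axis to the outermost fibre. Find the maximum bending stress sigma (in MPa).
Model: a beam in bending, so sigma = (M·y) / I.
Convert to SI units:
  M = 326.8 kN·m = 326800 N·m
Substitute:
  sigma = (326800 × 0.07077) / 0.0006662
  sigma = 3.472 × 10⁷ Pa
Convert: sigma = 3.472 × 10⁷ Pa = 34.72 MPa
Final answer: sigma = 34.72 MPa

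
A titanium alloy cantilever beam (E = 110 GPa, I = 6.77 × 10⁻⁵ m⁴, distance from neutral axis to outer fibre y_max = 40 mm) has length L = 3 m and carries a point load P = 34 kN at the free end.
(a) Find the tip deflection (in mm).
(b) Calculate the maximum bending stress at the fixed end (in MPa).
(a) Tip deflection of a cantilever with an end point load: δ = P·L^3 / (3·E·I). Convert P = 34 kN = 34000 N, E = 110 GPa = 1.1 × 10¹¹ Pa.
  δ = (34000 × 3^3) / (3 × (1.1 × 10¹¹) × (6.77 × 10⁻⁵)) = 0.04109 m = 41.09 mm
(b) Maximum bending moment at the fixed end: M = P·L = 34000 × 3 = 102000 N·m. Convert y_max = 40 mm = 0.04 m.
  σ = M·y_max / I = (102000 × 0.04) / (6.77 × 10⁻⁵) = 6.027 × 10⁷ Pa = 60.27 MPa
Final answer: (a) δ = 41.09 mm, (b) σ = 60.27 MPa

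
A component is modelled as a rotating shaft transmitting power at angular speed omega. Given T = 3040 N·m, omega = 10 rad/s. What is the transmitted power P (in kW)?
Model: a rotating shaft transmitting power at angular speed omega, so P = T·omega.
Substitute:
  P = 3040 × 10
  P = 30400 W
Convert: P = 30400 W = 30.4 kW
Final answer: P = 30.4 kW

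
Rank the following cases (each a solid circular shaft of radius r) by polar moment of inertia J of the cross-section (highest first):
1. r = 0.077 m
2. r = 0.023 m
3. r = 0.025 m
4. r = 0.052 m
Model: a solid circular shaft of radius r, so J = (π·r^4) / 2 (SI units).
  Case 1: J = (π × 0.077^4) / 2 = 5.522 × 10⁻⁵ m⁴
  Case 2: J = (π × 0.023^4) / 2 = 4.396 × 10⁻⁷ m⁴
  Case 3: J = (π × 0.025^4) / 2 = 6.136 × 10⁻⁷ m⁴
  Case 4: J = (π × 0.052^4) / 2 = 1.149 × 10⁻⁵ m⁴
Ordering: 5.522 × 10⁻⁵ m⁴ (case 1) > 1.149 × 10⁻⁵ m⁴ (case 4) > 6.136 × 10⁻⁷ m⁴ (case 3) > 4.396 × 10⁻⁷ m⁴ (case 2)
Final answer: 1, 4, 3, 2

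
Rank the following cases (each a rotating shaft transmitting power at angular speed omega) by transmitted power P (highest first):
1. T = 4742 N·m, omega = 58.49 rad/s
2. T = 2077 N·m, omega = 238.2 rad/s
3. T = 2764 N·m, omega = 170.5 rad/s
Model: a rotating shaft transmitting power at angular speed omega, so P = T·omega (SI units).
  Case 1: P = 4742 × 58.49 = 277400 W = 277.4 kW
  Case 2: P = 2077 × 238.2 = 494700 W = 494.7 kW
  Case 3: P = 2764 × 170.5 = 471300 W = 471.3 kW
Ordering: 494.7 kW (case 2) > 471.3 kW (case 3) > 277.4 kW (case 1)
Final answer: 2, 3, 1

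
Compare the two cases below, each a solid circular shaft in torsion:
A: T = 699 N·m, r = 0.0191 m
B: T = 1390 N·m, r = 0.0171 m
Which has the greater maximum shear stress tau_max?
Model: a solid circular shaft in torsion, so tau_max = (2·T) / (π·r^3) (SI units).
  A: tau_max = (2 × 699) / (π × 0.0191^3) = 6.386 × 10⁷ Pa = 63.86 MPa
  B: tau_max = (2 × 1390) / (π × 0.0171^3) = 1.77 × 10⁸ Pa = 177 MPa
177 MPa > 63.86 MPa, so B is larger.
Final answer: B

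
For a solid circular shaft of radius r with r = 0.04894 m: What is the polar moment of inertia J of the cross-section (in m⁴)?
Model: a solid circular shaft of radius r, so J = (π·r^4) / 2.
Substitute:
  J = (π × 0.04894^4) / 2
  J = 9.011 × 10⁻⁶ m⁴
Final answer: J = 9.011 × 10⁻⁶ m⁴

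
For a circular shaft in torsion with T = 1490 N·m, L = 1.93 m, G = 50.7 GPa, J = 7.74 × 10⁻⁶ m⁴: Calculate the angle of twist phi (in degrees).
Model: a circular shaft in torsion, so phi = (T·L) / (G·J).
Convert to SI units:
  G = 50.7 GPa = 5.07 × 10¹⁰ Pa
Substitute:
  phi = (1490 × 1.93) / ((5.07 × 10¹⁰) × (7.74 × 10⁻⁶))
  phi = 0.007328 rad
Convert to degrees: phi = 0.007328 × 180/π = 0.4199°
Final answer: phi = 0.4199°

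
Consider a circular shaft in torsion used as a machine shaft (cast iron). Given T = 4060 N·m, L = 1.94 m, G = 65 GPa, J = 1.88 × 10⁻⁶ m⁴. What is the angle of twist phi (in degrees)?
Model: a circular shaft in torsion, so phi = (T·L) / (G·J).
Convert to SI units:
  G = 65 GPa = 6.5 × 10¹⁰ Pa
Substitute:
  phi = (4060 × 1.94) / ((6.5 × 10¹⁰) × (1.88 × 10⁻⁶))
  phi = 0.06445 rad
Convert to degrees: phi = 0.06445 × 180/π = 3.693°
Final answer: phi = 3.693°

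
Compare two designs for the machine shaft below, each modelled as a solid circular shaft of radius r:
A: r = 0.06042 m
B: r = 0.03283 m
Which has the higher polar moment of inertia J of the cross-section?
Model: a solid circular shaft of radius r, so J = (π·r^4) / 2 (SI units).
  A: J = (π × 0.06042^4) / 2 = 2.093 × 10⁻⁵ m⁴
  B: J = (π × 0.03283^4) / 2 = 1.825 × 10⁻⁶ m⁴
2.093 × 10⁻⁵ m⁴ > 1.825 × 10⁻⁶ m⁴, so A is larger.
Final answer: A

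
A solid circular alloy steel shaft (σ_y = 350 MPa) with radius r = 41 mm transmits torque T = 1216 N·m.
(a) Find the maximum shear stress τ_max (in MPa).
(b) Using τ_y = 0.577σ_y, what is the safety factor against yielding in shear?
(a) For a solid circular shaft, τ_max = T·r/J with J = π·r^4/2, i.e. τ_max = 2·T / (π·r^3). Convert r = 41 mm = 0.041 m.
  τ_max = (2 × 1216) / (π × 0.041^3) = 1.123 × 10⁷ Pa = 11.23 MPa
(b) τ_y = 0.577 × 350 = 201.95 MPa
  SF = τ_y/τ_max = 201.95 / 11.23 = 17.98
Final answer: (a) τ_max = 11.23 MPa, (b) SF = 17.98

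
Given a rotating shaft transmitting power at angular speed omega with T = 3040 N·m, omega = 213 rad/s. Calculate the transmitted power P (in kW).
Model: a rotating shaft transmitting power at angular speed omega, so P = T·omega.
Substitute:
  P = 3040 × 213
  P = 647500 W
Convert: P = 647500 W = 647.5 kW
Final answer: P = 647.5 kW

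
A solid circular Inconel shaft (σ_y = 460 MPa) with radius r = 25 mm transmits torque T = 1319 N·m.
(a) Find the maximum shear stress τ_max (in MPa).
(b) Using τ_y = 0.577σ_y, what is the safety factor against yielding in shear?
(a) For a solid circular shaft, τ_max = T·r/J with J = π·r^4/2, i.e. τ_max = 2·T / (π·r^3). Convert r = 25 mm = 0.025 m.
  τ_max = (2 × 1319) / (π × 0.025^3) = 5.374 × 10⁷ Pa = 53.74 MPa
(b) τ_y = 0.577 × 460 = 265.42 MPa
  SF = τ_y/τ_max = 265.42 / 53.74 = 4.939
Final answer: (a) τ_max = 53.74 MPa, (b) SF = 4.939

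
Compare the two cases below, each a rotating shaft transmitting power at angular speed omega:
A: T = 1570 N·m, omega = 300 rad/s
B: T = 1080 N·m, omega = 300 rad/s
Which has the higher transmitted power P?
Model: a rotating shaft transmitting power at angular speed omega, so P = T·omega (SI units).
  A: P = 1570 × 300 = 471000 W = 471 kW
  B: P = 1080 × 300 = 324000 W = 324 kW
471 kW > 324 kW, so A is larger.
Final answer: A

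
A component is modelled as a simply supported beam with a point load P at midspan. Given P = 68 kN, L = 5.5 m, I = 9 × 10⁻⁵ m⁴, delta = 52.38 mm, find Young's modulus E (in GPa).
Model: a simply supported beam with a point load P at midspan, so delta = (P·L^3) / (48·E·I).
Solve for E: E = (P·L^3) / (48·delta·I).
Convert to SI units:
  P = 68 kN = 68000 N
  delta = 52.38 mm = 0.05238 m
Substitute:
  E = (68000 × 5.5^3) / (48 × 0.05238 × (9 × 10⁻⁵))
  E = 5 × 10¹⁰ Pa
Convert: E = 5 × 10¹⁰ Pa = 50 GPa
Final answer: E = 50 GPa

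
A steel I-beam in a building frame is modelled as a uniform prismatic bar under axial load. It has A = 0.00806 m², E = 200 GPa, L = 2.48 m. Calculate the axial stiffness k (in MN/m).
Model: a uniform prismatic bar under axial load, so k = (A·E) / L.
Convert to SI units:
  E = 200 GPa = 2 × 10¹¹ Pa
Substitute:
  k = (0.00806 × (2 × 10¹¹)) / 2.48
  k = 6.5 × 10⁸ N/m
Convert: k = 6.5 × 10⁸ N/m = 650 MN/m
Final answer: k = 650 MN/m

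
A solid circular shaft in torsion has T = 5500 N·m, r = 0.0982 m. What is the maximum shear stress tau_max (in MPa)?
Model: a solid circular shaft in torsion, so tau_max = (2·T) / (π·r^3).
Substitute:
  tau_max = (2 × 5500) / (π × 0.0982^3)
  tau_max = 3.698 × 10⁶ Pa
Convert: tau_max = 3.698 × 10⁶ Pa = 3.698 MPa
Final answer: tau_max = 3.698 MPa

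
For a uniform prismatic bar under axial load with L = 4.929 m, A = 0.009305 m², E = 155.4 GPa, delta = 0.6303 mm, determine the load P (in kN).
Model: a uniform prismatic bar under axial load, so delta = (P·L) / (A·E).
Solve for P: P = (delta·A·E) / L.
Convert to SI units:
  E = 155.4 GPa = 1.554 × 10¹¹ Pa
  delta = 0.6303 mm = 0.0006303 m
Substitute:
  P = (0.0006303 × 0.009305 × (1.554 × 10¹¹)) / 4.929
  P = 184900 N
Convert: P = 184900 N = 184.9 kN
Final answer: P = 184.9 kN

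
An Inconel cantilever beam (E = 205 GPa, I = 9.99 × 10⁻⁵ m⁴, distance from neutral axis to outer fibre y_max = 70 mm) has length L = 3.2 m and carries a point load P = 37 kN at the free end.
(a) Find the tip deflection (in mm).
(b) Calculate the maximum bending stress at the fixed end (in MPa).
(a) Tip deflection of a cantilever with an end point load: δ = P·L^3 / (3·E·I). Convert P = 37 kN = 37000 N, E = 205 GPa = 2.05 × 10¹¹ Pa.
  δ = (37000 × 3.2^3) / (3 × (2.05 × 10¹¹) × (9.99 × 10⁻⁵)) = 0.01973 m = 19.73 mm
(b) Maximum bending moment at the fixed end: M = P·L = 37000 × 3.2 = 118400 N·m. Convert y_max = 70 mm = 0.07 m.
  σ = M·y_max / I = (118400 × 0.07) / (9.99 × 10⁻⁵) = 8.296 × 10⁷ Pa = 82.96 MPa
Final answer: (a) δ = 19.73 mm, (b) σ = 82.96 MPa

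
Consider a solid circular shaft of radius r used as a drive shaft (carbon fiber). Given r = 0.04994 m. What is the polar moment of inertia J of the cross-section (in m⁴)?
Model: a solid circular shaft of radius r, so J = (π·r^4) / 2.
Substitute:
  J = (π × 0.04994^4) / 2
  J = 9.77 × 10⁻⁶ m⁴
Final answer: J = 9.77 × 10⁻⁶ m⁴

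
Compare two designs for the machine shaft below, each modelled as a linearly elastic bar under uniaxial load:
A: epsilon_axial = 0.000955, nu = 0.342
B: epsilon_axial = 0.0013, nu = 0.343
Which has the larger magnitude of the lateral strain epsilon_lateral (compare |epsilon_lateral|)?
Model: a linearly elastic bar under uniaxial load, so epsilon_lateral = -nu·epsilon_axial (SI units).
  A: epsilon_lateral = -(0.342 × 0.000955) = -0.0003266
  B: epsilon_lateral = -(0.343 × 0.0013) = -0.0004459
|epsilon_lateral|: A = 0.0003266, B = 0.0004459, so B is larger in magnitude.
Final answer: B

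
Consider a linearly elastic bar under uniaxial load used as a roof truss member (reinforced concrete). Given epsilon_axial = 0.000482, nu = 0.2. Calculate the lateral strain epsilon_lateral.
Model: a linearly elastic bar under uniaxial load, so epsilon_lateral = -nu·epsilon_axial.
Substitute:
  epsilon_lateral = -(0.2 × 0.000482)
  epsilon_lateral = -9.64 × 10⁻⁵
Final answer: epsilon_lateral = -9.64 × 10⁻⁵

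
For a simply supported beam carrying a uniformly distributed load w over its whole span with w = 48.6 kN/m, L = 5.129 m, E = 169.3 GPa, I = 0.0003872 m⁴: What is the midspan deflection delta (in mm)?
Model: a simply supported beam carrying a uniformly distributed load w over its whole span, so delta = (5·w·L^4) / (384·E·I).
Convert to SI units:
  w = 48.6 kN/m = 48600 N/m
  E = 169.3 GPa = 1.693 × 10¹¹ Pa
Substitute:
  delta = (5 × 48600 × 5.129^4) / (384 × (1.693 × 10¹¹) × 0.0003872)
  delta = 0.006681 m
Convert: delta = 0.006681 m = 6.681 mm
Final answer: delta = 6.681 mm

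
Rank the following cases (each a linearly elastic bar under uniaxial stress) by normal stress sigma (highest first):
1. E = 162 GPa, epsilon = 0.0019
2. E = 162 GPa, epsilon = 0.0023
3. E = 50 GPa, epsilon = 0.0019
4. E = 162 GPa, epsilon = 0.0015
Model: a linearly elastic bar under uniaxial stress, so sigma = E·epsilon (SI units).
  Case 1: sigma = (1.62 × 10¹¹) × 0.0019 = 3.078 × 10⁸ Pa = 307.8 MPa
  Case 2: sigma = (1.62 × 10¹¹) × 0.0023 = 3.726 × 10⁸ Pa = 372.6 MPa
  Case 3: sigma = (5 × 10¹⁰) × 0.0019 = 9.5 × 10⁷ Pa = 95 MPa
  Case 4: sigma = (1.62 × 10¹¹) × 0.0015 = 2.43 × 10⁸ Pa = 243 MPa
Ordering: 372.6 MPa (case 2) > 307.8 MPa (case 1) > 243 MPa (case 4) > 95 MPa (case 3)
Final answer: 2, 1, 4, 3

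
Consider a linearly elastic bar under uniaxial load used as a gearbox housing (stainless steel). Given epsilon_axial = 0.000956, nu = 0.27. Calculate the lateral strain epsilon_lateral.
Model: a linearly elastic bar under uniaxial load, so epsilon_lateral = -nu·epsilon_axial.
Substitute:
  epsilon_lateral = -(0.27 × 0.000956)
  epsilon_lateral = -0.0002581
Final answer: epsilon_lateral = -0.0002581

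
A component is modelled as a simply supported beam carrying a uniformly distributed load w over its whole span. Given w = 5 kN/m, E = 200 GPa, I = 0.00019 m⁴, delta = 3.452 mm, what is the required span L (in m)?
Model: a simply supported beam carrying a uniformly distributed load w over its whole span, so delta = (5·w·L^4) / (384·E·I).
Solve for L: L = ((384·delta·E·I) / (5·w))^(1/4).
Convert to SI units:
  w = 5 kN/m = 5000 N/m
  E = 200 GPa = 2 × 10¹¹ Pa
  delta = 3.452 mm = 0.003452 m
Substitute:
  L = ((384 × 0.003452 × (2 × 10¹¹) × 0.00019) / (5 × 5000))^(1/4)
  L = 6.7 m
Final answer: L = 6.7 m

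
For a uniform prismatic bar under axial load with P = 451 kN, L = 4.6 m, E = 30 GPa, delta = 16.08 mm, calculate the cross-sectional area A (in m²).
Model: a uniform prismatic bar under axial load, so delta = (P·L) / (A·E).
Solve for A: A = (P·L) / (delta·E).
Convert to SI units:
  P = 451 kN = 451000 N
  E = 30 GPa = 3 × 10¹⁰ Pa
  delta = 16.08 mm = 0.01608 m
Substitute:
  A = (451000 × 4.6) / (0.01608 × (3 × 10¹⁰))
  A = 0.004301 m²
Final answer: A = 0.004301 m²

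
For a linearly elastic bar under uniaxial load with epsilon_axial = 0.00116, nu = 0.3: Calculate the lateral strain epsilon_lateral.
Model: a linearly elastic bar under uniaxial load, so epsilon_lateral = -nu·epsilon_axial.
Substitute:
  epsilon_lateral = -(0.3 × 0.00116)
  epsilon_lateral = -0.000348
Final answer: epsilon_lateral = -0.000348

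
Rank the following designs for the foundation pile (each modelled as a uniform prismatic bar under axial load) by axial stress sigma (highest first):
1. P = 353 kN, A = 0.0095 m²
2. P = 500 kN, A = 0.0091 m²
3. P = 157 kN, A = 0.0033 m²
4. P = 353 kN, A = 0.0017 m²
Model: a uniform prismatic bar under axial load, so sigma = P / A (SI units).
  Case 1: sigma = 353000 / 0.0095 = 3.716 × 10⁷ Pa = 37.16 MPa
  Case 2: sigma = 500000 / 0.0091 = 5.495 × 10⁷ Pa = 54.95 MPa
  Case 3: sigma = 157000 / 0.0033 = 4.758 × 10⁷ Pa = 47.58 MPa
  Case 4: sigma = 353000 / 0.0017 = 2.076 × 10⁸ Pa = 207.6 MPa
Ordering: 207.6 MPa (case 4) > 54.95 MPa (case 2) > 47.58 MPa (case 3) > 37.16 MPa (case 1)
Final answer: 4, 2, 3, 1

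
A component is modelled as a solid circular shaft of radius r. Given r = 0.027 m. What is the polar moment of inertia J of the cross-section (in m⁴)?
Model: a solid circular shaft of radius r, so J = (π·r^4) / 2.
Substitute:
  J = (π × 0.027^4) / 2
  J = 8.348 × 10⁻⁷ m⁴
Final answer: J = 8.348 × 10⁻⁷ m⁴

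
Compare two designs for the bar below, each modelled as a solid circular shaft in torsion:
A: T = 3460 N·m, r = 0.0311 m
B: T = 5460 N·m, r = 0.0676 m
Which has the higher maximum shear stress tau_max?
Model: a solid circular shaft in torsion, so tau_max = (2·T) / (π·r^3) (SI units).
  A: tau_max = (2 × 3460) / (π × 0.0311^3) = 7.323 × 10⁷ Pa = 73.23 MPa
  B: tau_max = (2 × 5460) / (π × 0.0676^3) = 1.125 × 10⁷ Pa = 11.25 MPa
73.23 MPa > 11.25 MPa, so A is larger.
Final answer: A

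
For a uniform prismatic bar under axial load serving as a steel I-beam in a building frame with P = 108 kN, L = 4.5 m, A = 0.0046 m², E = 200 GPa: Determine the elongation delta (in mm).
Model: a uniform prismatic bar under axial load, so delta = (P·L) / (A·E).
Convert to SI units:
  P = 108 kN = 108000 N
  E = 200 GPa = 2 × 10¹¹ Pa
Substitute:
  delta = (108000 × 4.5) / (0.0046 × (2 × 10¹¹))
  delta = 0.0005283 m
Convert: delta = 0.0005283 m = 0.5283 mm
Final answer: delta = 0.5283 mm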